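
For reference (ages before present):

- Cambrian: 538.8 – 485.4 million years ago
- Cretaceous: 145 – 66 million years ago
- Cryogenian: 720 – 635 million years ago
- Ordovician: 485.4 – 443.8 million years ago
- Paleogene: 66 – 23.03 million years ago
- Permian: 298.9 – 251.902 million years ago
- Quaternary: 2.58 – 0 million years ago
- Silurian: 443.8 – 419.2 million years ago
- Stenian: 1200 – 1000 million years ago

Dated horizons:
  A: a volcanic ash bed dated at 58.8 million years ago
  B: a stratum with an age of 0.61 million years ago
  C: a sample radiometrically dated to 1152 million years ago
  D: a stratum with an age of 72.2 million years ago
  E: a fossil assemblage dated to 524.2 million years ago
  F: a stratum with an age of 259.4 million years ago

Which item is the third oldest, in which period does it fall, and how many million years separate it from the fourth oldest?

Sorted oldest-first by Ma: C (1152), E (524.2), F (259.4), D (72.2), A (58.8), B (0.61).
The third oldest is F at 259.4 Ma, which lies in 298.9–251.902 Ma: the Permian.
The fourth oldest is D at 72.2 Ma; separation = |259.4 − 72.2| = 187.2 Myr.

F, in the Permian; 187.2 million years to D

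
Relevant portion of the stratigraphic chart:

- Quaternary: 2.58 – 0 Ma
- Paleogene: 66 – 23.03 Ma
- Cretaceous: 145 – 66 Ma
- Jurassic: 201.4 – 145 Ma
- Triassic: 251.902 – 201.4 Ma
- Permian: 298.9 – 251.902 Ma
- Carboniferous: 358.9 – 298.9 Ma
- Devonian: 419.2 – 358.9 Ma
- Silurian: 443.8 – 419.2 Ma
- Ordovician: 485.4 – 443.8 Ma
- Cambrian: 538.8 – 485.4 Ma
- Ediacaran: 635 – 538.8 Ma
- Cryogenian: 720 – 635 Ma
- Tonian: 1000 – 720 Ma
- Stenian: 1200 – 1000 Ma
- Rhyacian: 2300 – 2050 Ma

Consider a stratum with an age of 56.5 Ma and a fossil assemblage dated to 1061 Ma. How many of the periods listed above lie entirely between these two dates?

12

The older date is 1061 Ma and the younger is 56.5 Ma.
Periods with start < 1061 and end > 56.5 Ma: Tonian (1000–720), Cryogenian (720–635), Ediacaran (635–538.8), Cambrian (538.8–485.4), Ordovician (485.4–443.8), Silurian (443.8–419.2), Devonian (419.2–358.9), Carboniferous (358.9–298.9), Permian (298.9–251.902), Triassic (251.902–201.4), Jurassic (201.4–145), Cretaceous (145–66).
That is 12 complete periods.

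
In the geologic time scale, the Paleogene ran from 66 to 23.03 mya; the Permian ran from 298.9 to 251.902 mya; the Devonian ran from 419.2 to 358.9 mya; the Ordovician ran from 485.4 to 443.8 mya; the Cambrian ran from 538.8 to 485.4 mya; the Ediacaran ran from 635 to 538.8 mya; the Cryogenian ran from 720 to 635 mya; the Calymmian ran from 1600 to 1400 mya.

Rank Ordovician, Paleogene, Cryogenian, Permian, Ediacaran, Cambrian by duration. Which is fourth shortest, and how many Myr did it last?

Durations: Ordovician 41.6; Paleogene 42.97; Cryogenian 85; Permian 46.998; Ediacaran 96.2; Cambrian 53.4 Myr.
Sorted shortest-first: Ordovician (41.6), Paleogene (42.97), Permian (46.998), Cambrian (53.4), Cryogenian (85), Ediacaran (96.2).
The fourth shortest is Cambrian at 53.4 Myr.

Cambrian, 53.4 million years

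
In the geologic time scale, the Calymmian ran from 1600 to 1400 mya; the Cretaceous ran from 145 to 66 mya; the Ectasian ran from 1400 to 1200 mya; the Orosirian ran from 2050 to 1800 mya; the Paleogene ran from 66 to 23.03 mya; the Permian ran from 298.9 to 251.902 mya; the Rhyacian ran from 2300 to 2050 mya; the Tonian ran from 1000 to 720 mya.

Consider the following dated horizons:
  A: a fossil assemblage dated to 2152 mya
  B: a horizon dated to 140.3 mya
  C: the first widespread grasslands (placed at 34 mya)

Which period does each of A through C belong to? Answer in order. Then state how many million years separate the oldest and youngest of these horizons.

Match each age against the start–end ranges in the excerpt: A = 2152 Ma → Rhyacian (2300–2050); B = 140.3 Ma → Cretaceous (145–66); C = 34 Ma → Paleogene (66–23.03).
The largest age is 2152 Ma and the smallest is 34 Ma; their difference is 2118 Myr.

A — Rhyacian; B — Cretaceous; C — Paleogene; span 2118 million years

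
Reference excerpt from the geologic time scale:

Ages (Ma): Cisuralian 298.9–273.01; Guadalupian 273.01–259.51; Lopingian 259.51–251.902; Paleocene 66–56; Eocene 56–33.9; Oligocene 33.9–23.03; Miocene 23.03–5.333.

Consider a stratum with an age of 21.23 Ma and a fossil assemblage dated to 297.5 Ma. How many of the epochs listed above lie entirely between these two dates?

The older date is 297.5 Ma and the younger is 21.23 Ma.
Epochs with start < 297.5 and end > 21.23 Ma: Guadalupian (273.01–259.51), Lopingian (259.51–251.902), Paleocene (66–56), Eocene (56–33.9), Oligocene (33.9–23.03).
That is 5 complete epochs.

5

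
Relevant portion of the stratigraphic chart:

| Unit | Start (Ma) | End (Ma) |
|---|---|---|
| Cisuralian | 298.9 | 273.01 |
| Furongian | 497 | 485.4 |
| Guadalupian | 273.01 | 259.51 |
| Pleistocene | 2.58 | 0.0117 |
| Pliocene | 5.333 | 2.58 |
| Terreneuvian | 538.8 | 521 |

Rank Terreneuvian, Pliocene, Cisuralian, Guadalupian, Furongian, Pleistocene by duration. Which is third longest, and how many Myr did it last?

Guadalupian, 13.5 million years

Durations: Terreneuvian 17.8; Pliocene 2.753; Cisuralian 25.89; Guadalupian 13.5; Furongian 11.6; Pleistocene 2.5683 Myr.
Sorted longest-first: Cisuralian (25.89), Terreneuvian (17.8), Guadalupian (13.5), Furongian (11.6), Pliocene (2.753), Pleistocene (2.5683).
The third longest is Guadalupian at 13.5 Myr.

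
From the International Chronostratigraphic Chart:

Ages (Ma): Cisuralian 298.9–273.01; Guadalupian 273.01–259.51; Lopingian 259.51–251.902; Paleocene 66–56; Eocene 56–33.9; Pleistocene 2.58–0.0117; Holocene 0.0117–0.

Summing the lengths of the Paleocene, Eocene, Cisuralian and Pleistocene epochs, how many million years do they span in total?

Each duration: Paleocene = 10; Eocene = 22.1; Cisuralian = 25.89; Pleistocene = 2.5683.
Sum: 10 + 22.1 + 25.89 + 2.5683 = 60.5583 Myr.

60.5583 million years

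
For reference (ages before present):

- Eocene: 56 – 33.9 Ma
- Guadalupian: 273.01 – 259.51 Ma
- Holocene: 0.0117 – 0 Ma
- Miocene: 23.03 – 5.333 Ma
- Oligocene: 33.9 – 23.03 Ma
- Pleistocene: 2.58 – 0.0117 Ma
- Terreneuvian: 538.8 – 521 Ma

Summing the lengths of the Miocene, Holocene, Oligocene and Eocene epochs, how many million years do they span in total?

Duration is start − end for each: (23.03 − 5.333) + (0.0117 − 0) + (33.9 − 23.03) + (56 − 33.9).
That is 17.697 + 0.0117 + 10.87 + 22.1, which totals 50.6787 million years.

50.6787 million years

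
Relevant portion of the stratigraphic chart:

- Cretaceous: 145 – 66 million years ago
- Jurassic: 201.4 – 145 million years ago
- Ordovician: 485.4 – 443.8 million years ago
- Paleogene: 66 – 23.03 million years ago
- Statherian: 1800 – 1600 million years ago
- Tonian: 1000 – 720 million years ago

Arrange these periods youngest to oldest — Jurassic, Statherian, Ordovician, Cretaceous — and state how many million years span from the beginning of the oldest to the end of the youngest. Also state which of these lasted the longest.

Cretaceous, Jurassic, Ordovician, Statherian; total span 1734 Myr; longest is Statherian

From the excerpt: Jurassic 201.4–145; Statherian 1800–1600; Ordovician 485.4–443.8; Cretaceous 145–66 (Ma).
Larger Ma is earlier, so the oldest is Statherian and the youngest is Cretaceous; youngest to oldest: Cretaceous, Jurassic, Ordovician, Statherian.
Oldest start 1800 minus youngest end 66 gives 1734 Myr overall.
Individual lengths (start − end): Jurassic 56.4; Statherian 200; Ordovician 41.6; Cretaceous 79. The largest is Statherian at 200 Myr.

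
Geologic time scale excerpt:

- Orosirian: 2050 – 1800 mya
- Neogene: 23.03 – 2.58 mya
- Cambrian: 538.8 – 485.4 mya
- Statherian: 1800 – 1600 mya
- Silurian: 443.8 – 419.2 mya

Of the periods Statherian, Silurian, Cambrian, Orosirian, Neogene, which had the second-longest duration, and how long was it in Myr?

Start − end for each: Statherian 1800 − 1600 = 200; Silurian 443.8 − 419.2 = 24.6; Cambrian 538.8 − 485.4 = 53.4; Orosirian 2050 − 1800 = 250; Neogene 23.03 − 2.58 = 20.45.
Ranking these from longest: Orosirian > Statherian > Cambrian > Silurian > Neogene.
Position 2 in that ranking is Statherian, which lasted 200 Myr.

Statherian, 200 million years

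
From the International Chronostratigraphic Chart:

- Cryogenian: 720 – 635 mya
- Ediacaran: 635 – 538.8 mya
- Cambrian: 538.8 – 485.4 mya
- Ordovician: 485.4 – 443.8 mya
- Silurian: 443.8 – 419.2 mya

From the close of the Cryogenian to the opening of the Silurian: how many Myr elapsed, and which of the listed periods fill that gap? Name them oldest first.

191.2 million years; Ediacaran, Cambrian, Ordovician

End of Cryogenian = 635 Ma; start of Silurian = 443.8 Ma.
Gap = 635 − 443.8 = 191.2 Myr.
Periods wholly inside 635–443.8 Ma: Ediacaran (635–538.8), Cambrian (538.8–485.4), Ordovician (485.4–443.8).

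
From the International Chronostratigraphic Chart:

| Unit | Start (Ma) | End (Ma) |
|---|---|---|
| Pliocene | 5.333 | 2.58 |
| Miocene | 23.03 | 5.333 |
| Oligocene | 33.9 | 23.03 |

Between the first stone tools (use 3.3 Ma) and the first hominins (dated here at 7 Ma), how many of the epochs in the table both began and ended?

Checking each listed span, none has both start < 7 Ma and end > 3.3 Ma — every epoch straddles one of the two dates or lies outside them — so the count is 0.

0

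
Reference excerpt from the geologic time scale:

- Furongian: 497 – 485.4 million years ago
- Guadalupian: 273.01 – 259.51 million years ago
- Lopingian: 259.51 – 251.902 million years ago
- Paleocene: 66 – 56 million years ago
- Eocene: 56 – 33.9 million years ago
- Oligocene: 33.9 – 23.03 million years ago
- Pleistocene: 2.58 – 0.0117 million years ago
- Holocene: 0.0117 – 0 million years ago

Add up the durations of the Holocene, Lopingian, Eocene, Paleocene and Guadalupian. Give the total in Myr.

53.2197 million years

Duration is start − end for each: (0.0117 − 0) + (259.51 − 251.902) + (56 − 33.9) + (66 − 56) + (273.01 − 259.51).
That is 0.0117 + 7.608 + 22.1 + 10 + 13.5, which totals 53.2197 million years.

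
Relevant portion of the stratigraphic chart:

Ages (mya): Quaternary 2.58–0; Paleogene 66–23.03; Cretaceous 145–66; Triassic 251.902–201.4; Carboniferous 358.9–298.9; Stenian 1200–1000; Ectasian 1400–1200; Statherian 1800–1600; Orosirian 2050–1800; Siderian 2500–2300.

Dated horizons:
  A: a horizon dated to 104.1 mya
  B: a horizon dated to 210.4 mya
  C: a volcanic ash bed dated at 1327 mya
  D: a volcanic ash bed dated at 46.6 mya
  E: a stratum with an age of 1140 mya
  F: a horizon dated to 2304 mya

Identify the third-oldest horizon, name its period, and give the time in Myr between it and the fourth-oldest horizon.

E, in the Stenian; 929.6 million years to B

Larger Ma means older, so oldest first: F 2304 > C 1327 > E 1140 > B 210.4 > A 104.1 > D 46.6.
Counting 3 along gives E (1140 Ma); the excerpt puts that inside the Stenian, 1200–1000 Ma.
Next in line is B (210.4 Ma), and 1140 − 210.4 = 929.6 Myr.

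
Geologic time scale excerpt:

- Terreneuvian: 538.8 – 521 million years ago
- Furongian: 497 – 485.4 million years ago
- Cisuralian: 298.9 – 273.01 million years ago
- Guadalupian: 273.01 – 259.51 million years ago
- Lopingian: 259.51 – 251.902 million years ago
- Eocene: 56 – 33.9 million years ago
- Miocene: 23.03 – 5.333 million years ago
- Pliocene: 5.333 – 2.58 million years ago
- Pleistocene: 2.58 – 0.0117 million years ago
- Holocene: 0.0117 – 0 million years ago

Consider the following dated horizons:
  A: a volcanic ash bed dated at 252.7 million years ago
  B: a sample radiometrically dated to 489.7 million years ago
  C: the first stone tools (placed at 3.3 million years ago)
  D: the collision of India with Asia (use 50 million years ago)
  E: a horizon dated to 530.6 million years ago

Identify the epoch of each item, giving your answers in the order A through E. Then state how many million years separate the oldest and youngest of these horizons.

Match each age against the start–end ranges in the excerpt: A = 252.7 Ma → Lopingian (259.51–251.902); B = 489.7 Ma → Furongian (497–485.4); C = 3.3 Ma → Pliocene (5.333–2.58); D = 50 Ma → Eocene (56–33.9); E = 530.6 Ma → Terreneuvian (538.8–521).
The largest age is 530.6 Ma and the smallest is 3.3 Ma; their difference is 527.3 Myr.

A — Lopingian; B — Furongian; C — Pliocene; D — Eocene; E — Terreneuvian; span 527.3 million years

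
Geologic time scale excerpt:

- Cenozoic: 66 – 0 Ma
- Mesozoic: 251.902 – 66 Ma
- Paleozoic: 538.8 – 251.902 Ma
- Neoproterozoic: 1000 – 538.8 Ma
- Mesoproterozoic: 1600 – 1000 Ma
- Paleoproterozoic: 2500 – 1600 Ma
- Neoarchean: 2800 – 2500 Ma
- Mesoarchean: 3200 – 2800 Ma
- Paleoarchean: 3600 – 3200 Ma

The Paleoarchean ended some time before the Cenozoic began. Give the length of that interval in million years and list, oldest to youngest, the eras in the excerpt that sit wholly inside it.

The Paleoarchean closes at 3200 Ma and the Cenozoic opens at 66 Ma, so the interval is 3200 − 66 = 3134 Myr.
An era fits inside if it starts at or after 3200 Ma and ends at or before 66 Ma; oldest first that gives Mesoarchean, Neoarchean, Paleoproterozoic, Mesoproterozoic, Neoproterozoic, Paleozoic, Mesozoic.

3134 million years; Mesoarchean, Neoarchean, Paleoproterozoic, Mesoproterozoic, Neoproterozoic, Paleozoic, Mesozoic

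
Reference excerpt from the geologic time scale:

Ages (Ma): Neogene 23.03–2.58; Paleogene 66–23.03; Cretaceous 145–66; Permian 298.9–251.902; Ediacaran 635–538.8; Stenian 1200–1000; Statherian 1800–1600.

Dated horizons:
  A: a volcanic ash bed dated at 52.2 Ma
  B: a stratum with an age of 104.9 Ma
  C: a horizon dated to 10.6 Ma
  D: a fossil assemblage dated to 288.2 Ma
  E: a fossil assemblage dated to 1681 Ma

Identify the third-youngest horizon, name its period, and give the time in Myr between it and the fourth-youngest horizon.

Smaller Ma means younger, so youngest first: C 10.6 < A 52.2 < B 104.9 < D 288.2 < E 1681.
Counting 3 along gives B (104.9 Ma); the excerpt puts that inside the Cretaceous, 145–66 Ma.
Next in line is D (288.2 Ma), and 288.2 − 104.9 = 183.3 Myr.

B, in the Cretaceous; 183.3 million years to D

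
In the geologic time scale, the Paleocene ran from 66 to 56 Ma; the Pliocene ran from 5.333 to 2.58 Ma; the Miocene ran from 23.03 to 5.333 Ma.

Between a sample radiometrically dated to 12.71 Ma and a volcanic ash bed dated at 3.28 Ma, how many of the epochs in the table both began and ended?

Checking each listed span, none has both start < 12.71 Ma and end > 3.28 Ma — every epoch straddles one of the two dates or lies outside them — so the count is 0.

0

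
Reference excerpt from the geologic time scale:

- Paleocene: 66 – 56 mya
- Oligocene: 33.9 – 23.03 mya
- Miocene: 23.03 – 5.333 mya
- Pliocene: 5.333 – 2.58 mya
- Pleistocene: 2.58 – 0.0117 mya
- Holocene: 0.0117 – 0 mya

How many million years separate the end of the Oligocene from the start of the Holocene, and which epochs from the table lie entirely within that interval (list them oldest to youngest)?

23.0183 million years; Miocene, Pliocene, Pleistocene

End of Oligocene = 23.03 Ma; start of Holocene = 0.0117 Ma.
Gap = 23.03 − 0.0117 = 23.0183 Myr.
Epochs wholly inside 23.03–0.0117 Ma: Miocene (23.03–5.333), Pliocene (5.333–2.58), Pleistocene (2.58–0.0117).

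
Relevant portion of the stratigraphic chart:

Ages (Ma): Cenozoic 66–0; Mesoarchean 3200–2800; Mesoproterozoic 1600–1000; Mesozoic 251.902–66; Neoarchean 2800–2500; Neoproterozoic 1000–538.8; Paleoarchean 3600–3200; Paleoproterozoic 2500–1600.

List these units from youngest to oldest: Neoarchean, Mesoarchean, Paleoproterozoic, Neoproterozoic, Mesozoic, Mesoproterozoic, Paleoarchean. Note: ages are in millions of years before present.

Mesozoic → Neoproterozoic → Mesoproterozoic → Paleoproterozoic → Neoarchean → Mesoarchean → Paleoarchean

Sorting by start age (ascending Ma, since larger Ma = older): Mesozoic start 251.902, Neoproterozoic start 1000, Mesoproterozoic start 1600, Paleoproterozoic start 2500, Neoarchean start 2800, Mesoarchean start 3200, Paleoarchean start 3600.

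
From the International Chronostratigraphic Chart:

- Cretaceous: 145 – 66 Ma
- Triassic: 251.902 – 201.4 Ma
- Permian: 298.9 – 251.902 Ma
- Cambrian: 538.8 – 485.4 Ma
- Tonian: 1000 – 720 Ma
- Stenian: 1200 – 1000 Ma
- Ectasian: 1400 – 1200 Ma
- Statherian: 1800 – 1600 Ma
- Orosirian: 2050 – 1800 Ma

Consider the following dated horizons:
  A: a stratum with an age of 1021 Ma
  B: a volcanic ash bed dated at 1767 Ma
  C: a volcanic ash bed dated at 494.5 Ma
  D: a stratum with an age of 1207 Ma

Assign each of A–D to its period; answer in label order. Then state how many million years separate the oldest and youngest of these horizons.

A — Stenian; B — Statherian; C — Cambrian; D — Ectasian; span 1272.5 million years

Match each age against the start–end ranges in the excerpt: A = 1021 Ma → Stenian (1200–1000); B = 1767 Ma → Statherian (1800–1600); C = 494.5 Ma → Cambrian (538.8–485.4); D = 1207 Ma → Ectasian (1400–1200).
The largest age is 1767 Ma and the smallest is 494.5 Ma; their difference is 1272.5 Myr.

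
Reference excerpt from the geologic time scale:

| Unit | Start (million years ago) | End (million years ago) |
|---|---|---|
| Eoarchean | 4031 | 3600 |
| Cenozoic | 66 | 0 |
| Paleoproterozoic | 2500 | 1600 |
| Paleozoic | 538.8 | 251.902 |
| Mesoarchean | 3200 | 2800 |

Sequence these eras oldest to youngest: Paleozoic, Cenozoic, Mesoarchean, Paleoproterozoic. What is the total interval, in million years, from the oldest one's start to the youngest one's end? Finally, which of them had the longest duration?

Mesoarchean → Paleoproterozoic → Paleozoic → Cenozoic; total span 3200 Myr; longest is Paleoproterozoic

Start ages (Ma): Mesoarchean 3200, Paleoproterozoic 2500, Paleozoic 538.8, Cenozoic 66.
Ordered oldest to youngest: Mesoarchean, Paleoproterozoic, Paleozoic, Cenozoic.
Span = 3200 − 0 = 3200 Myr.
Durations: Paleozoic 286.898, Paleoproterozoic 900, Cenozoic 66, Mesoarchean 400 → longest is Paleoproterozoic (900 Myr).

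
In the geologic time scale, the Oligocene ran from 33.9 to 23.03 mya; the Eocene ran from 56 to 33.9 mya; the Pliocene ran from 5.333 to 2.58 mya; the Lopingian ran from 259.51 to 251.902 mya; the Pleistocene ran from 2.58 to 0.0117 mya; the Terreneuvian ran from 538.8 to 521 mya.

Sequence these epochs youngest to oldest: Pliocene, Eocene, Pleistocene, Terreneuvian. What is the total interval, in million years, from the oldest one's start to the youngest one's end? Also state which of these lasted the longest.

Pleistocene → Pliocene → Eocene → Terreneuvian; total span 538.7883 Myr; longest is Eocene

From the excerpt: Pliocene 5.333–2.58; Eocene 56–33.9; Pleistocene 2.58–0.0117; Terreneuvian 538.8–521 (Ma).
Larger Ma is earlier, so the oldest is Terreneuvian and the youngest is Pleistocene; youngest to oldest: Pleistocene, Pliocene, Eocene, Terreneuvian.
Oldest start 538.8 minus youngest end 0.0117 gives 538.7883 Myr overall.
Individual lengths (start − end): Pleistocene 2.5683; Eocene 22.1; Terreneuvian 17.8; Pliocene 2.753. The largest is Eocene at 22.1 Myr.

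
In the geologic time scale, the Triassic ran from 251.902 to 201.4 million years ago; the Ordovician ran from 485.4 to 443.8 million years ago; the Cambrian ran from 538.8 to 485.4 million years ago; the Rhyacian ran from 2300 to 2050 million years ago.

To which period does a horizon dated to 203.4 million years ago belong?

203.4 Ma lies between 251.902 and 201.4 Ma, so it falls in the Triassic.

Triassic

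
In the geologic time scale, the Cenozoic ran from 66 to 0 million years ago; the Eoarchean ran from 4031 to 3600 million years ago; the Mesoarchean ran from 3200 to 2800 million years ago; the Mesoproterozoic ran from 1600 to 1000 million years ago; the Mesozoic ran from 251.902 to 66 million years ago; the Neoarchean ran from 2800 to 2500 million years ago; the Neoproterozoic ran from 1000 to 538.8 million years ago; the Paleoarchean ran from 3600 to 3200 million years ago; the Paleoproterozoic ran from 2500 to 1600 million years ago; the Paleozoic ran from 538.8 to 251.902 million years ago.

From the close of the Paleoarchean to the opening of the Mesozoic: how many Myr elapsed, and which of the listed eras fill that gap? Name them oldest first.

End of Paleoarchean = 3200 Ma; start of Mesozoic = 251.902 Ma.
Gap = 3200 − 251.902 = 2948.098 Myr.
Eras wholly inside 3200–251.902 Ma: Mesoarchean (3200–2800), Neoarchean (2800–2500), Paleoproterozoic (2500–1600), Mesoproterozoic (1600–1000), Neoproterozoic (1000–538.8), Paleozoic (538.8–251.902).

2948.098 million years; Mesoarchean, Neoarchean, Paleoproterozoic, Mesoproterozoic, Neoproterozoic, Paleozoic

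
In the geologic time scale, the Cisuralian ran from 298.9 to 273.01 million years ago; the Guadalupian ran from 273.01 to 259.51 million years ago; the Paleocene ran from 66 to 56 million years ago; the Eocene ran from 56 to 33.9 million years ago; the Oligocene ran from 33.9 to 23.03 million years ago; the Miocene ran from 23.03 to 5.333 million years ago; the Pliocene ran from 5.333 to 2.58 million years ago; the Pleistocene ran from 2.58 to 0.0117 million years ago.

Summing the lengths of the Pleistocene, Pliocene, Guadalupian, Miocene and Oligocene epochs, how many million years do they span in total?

47.3883 million years

Duration is start − end for each: (2.58 − 0.0117) + (5.333 − 2.58) + (273.01 − 259.51) + (23.03 − 5.333) + (33.9 − 23.03).
That is 2.5683 + 2.753 + 13.5 + 17.697 + 10.87, which totals 47.3883 million years.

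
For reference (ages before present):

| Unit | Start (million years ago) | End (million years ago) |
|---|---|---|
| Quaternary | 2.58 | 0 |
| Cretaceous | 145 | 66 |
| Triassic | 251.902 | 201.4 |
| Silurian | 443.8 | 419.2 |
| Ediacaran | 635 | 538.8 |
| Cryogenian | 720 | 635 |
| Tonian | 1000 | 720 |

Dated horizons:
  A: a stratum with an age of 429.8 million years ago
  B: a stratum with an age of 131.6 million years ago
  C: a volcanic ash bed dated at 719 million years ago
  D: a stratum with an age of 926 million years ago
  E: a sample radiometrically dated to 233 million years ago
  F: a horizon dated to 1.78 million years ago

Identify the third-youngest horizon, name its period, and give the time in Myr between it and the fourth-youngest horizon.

Smaller Ma means younger, so youngest first: F 1.78 < B 131.6 < E 233 < A 429.8 < C 719 < D 926.
Counting 3 along gives E (233 Ma); the excerpt puts that inside the Triassic, 251.902–201.4 Ma.
Next in line is A (429.8 Ma), and 429.8 − 233 = 196.8 Myr.

E, in the Triassic; 196.8 million years to A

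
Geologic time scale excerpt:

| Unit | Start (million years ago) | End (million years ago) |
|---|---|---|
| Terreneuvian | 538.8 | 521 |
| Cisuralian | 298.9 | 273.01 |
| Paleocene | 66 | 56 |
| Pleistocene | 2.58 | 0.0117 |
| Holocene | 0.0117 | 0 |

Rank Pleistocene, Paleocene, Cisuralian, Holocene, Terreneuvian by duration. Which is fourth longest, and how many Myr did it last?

Pleistocene, 2.5683 million years

Durations: Pleistocene 2.5683; Paleocene 10; Cisuralian 25.89; Holocene 0.0117; Terreneuvian 17.8 Myr.
Sorted longest-first: Cisuralian (25.89), Terreneuvian (17.8), Paleocene (10), Pleistocene (2.5683), Holocene (0.0117).
The fourth longest is Pleistocene at 2.5683 Myr.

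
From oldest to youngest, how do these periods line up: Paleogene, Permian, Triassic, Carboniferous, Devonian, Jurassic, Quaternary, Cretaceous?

Devonian, Carboniferous, Permian, Triassic, Jurassic, Cretaceous, Paleogene, Quaternary

Era membership (oldest first within each) — Paleozoic: Devonian, Carboniferous, Permian; Mesozoic: Triassic, Jurassic, Cretaceous; Cenozoic: Paleogene, Quaternary. Paleozoic precedes Mesozoic, which precedes Cenozoic. Concatenating the groups in that era order gives oldest to youngest directly.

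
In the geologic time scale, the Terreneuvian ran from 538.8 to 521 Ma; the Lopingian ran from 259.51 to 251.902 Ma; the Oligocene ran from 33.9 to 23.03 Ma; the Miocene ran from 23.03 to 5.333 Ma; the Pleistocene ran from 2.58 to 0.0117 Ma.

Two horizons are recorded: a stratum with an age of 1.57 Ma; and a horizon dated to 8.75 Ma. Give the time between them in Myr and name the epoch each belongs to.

7.18 million years apart; the first in the Pleistocene, the second in the Miocene

Elapsed time: 8.75 − 1.57 = 7.18 Myr.
1.57 Ma lies within 2.58–0.0117 Ma: Pleistocene.
8.75 Ma lies within 23.03–5.333 Ma: Miocene.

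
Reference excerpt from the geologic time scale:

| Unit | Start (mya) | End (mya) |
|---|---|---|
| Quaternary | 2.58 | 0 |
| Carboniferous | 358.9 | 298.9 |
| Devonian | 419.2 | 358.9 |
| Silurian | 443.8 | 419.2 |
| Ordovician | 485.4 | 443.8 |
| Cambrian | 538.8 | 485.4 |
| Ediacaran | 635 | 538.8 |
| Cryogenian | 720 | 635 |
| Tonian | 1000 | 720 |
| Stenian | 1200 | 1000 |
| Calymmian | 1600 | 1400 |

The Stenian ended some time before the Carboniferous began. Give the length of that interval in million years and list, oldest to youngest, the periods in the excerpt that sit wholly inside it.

641.1 million years; Tonian, Cryogenian, Ediacaran, Cambrian, Ordovician, Silurian, Devonian

End of Stenian = 1000 Ma; start of Carboniferous = 358.9 Ma.
Gap = 1000 − 358.9 = 641.1 Myr.
Periods wholly inside 1000–358.9 Ma: Tonian (1000–720), Cryogenian (720–635), Ediacaran (635–538.8), Cambrian (538.8–485.4), Ordovician (485.4–443.8), Silurian (443.8–419.2), Devonian (419.2–358.9).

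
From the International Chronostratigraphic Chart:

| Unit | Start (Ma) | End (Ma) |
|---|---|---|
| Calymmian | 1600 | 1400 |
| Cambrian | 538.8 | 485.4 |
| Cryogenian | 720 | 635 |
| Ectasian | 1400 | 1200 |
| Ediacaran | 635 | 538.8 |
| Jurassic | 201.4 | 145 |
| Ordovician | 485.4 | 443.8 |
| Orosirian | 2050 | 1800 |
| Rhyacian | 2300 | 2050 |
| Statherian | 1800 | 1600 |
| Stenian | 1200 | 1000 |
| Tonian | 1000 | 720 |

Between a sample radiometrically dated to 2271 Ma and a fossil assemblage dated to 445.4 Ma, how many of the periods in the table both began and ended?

9

The older date is 2271 Ma and the younger is 445.4 Ma.
Periods with start < 2271 and end > 445.4 Ma: Orosirian (2050–1800), Statherian (1800–1600), Calymmian (1600–1400), Ectasian (1400–1200), Stenian (1200–1000), Tonian (1000–720), Cryogenian (720–635), Ediacaran (635–538.8), Cambrian (538.8–485.4).
That is 9 complete periods.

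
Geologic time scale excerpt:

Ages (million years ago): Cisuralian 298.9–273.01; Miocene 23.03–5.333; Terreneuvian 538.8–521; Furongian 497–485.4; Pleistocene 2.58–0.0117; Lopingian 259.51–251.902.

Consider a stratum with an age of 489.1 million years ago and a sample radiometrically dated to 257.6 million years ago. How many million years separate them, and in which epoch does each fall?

231.5 million years apart; the first in the Furongian, the second in the Lopingian

Elapsed time: 489.1 − 257.6 = 231.5 Myr.
489.1 Ma lies within 497–485.4 Ma: Furongian.
257.6 Ma lies within 259.51–251.902 Ma: Lopingian.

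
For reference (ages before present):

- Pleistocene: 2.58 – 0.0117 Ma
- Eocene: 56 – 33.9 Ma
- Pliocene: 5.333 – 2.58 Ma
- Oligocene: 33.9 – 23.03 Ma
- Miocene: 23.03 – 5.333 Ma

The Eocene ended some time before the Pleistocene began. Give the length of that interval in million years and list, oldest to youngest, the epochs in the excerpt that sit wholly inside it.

The Eocene closes at 33.9 Ma and the Pleistocene opens at 2.58 Ma, so the interval is 33.9 − 2.58 = 31.32 Myr.
An epoch fits inside if it starts at or after 33.9 Ma and ends at or before 2.58 Ma; oldest first that gives Oligocene, Miocene, Pliocene.

31.32 million years; Oligocene, Miocene, Pliocene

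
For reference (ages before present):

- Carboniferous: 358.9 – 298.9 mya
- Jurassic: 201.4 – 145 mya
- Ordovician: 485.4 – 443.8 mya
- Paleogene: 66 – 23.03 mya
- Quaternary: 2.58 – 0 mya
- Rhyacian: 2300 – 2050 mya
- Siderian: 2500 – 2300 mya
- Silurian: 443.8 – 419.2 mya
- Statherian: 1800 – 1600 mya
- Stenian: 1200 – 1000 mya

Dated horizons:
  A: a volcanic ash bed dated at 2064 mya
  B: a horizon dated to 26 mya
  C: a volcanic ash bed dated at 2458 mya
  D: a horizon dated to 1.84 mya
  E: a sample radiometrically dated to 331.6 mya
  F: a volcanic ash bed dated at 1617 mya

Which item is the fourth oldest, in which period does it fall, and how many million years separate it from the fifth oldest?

Larger Ma means older, so oldest first: C 2458 > A 2064 > F 1617 > E 331.6 > B 26 > D 1.84.
Counting 4 along gives E (331.6 Ma); the excerpt puts that inside the Carboniferous, 358.9–298.9 Ma.
Next in line is B (26 Ma), and 331.6 − 26 = 305.6 Myr.

E, in the Carboniferous; 305.6 million years to B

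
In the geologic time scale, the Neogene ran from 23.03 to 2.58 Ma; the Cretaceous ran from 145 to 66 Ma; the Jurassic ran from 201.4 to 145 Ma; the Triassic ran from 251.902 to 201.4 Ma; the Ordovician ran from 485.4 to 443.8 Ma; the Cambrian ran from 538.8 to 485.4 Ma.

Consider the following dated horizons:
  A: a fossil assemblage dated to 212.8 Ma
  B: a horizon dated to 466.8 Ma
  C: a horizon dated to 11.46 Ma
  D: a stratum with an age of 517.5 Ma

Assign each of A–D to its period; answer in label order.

A: 212.8 Ma lies in 251.902–201.4 Ma, so Triassic.
B: 466.8 Ma lies in 485.4–443.8 Ma, so Ordovician.
C: 11.46 Ma lies in 23.03–2.58 Ma, so Neogene.
D: 517.5 Ma lies in 538.8–485.4 Ma, so Cambrian.

A — Triassic; B — Ordovician; C — Neogene; D — Cambrian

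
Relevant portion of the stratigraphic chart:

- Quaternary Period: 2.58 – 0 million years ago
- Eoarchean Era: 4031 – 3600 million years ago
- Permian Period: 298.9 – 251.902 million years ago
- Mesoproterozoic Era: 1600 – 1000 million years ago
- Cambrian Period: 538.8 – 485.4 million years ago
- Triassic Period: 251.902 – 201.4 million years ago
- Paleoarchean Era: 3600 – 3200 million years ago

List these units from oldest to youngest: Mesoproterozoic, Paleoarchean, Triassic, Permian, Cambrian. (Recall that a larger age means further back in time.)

The oldest of these is Paleoarchean (starts 3600 Ma) and the youngest is Triassic (ends 201.4 Ma).
In between, by decreasing start age: Mesoproterozoic (1600), Cambrian (538.8), Permian (298.9).

Paleoarchean → Mesoproterozoic → Cambrian → Permian → Triassic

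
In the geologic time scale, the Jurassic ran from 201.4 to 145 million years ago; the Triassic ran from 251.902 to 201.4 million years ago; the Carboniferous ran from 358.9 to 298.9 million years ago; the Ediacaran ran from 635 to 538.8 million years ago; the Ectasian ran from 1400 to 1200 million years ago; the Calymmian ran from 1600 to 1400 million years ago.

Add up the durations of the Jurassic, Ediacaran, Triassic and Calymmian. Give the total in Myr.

Duration is start − end for each: (201.4 − 145) + (635 − 538.8) + (251.902 − 201.4) + (1600 − 1400).
That is 56.4 + 96.2 + 50.502 + 200, which totals 403.102 million years.

403.102 million years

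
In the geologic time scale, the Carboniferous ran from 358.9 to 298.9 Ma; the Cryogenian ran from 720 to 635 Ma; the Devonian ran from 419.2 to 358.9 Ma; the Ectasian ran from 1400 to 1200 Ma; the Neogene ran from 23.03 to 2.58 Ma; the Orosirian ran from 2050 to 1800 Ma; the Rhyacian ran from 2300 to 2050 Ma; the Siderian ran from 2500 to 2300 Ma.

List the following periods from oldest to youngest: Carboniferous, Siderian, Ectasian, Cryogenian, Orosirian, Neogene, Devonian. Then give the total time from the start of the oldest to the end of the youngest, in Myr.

Siderian → Orosirian → Ectasian → Cryogenian → Devonian → Carboniferous → Neogene; total span 2497.42 Myr

From the excerpt: Carboniferous 358.9–298.9; Siderian 2500–2300; Ectasian 1400–1200; Cryogenian 720–635; Orosirian 2050–1800; Neogene 23.03–2.58; Devonian 419.2–358.9 (Ma).
Larger Ma is earlier, so the oldest is Siderian and the youngest is Neogene; oldest to youngest: Siderian, Orosirian, Ectasian, Cryogenian, Devonian, Carboniferous, Neogene.
Oldest start 2500 minus youngest end 2.58 gives 2497.42 Myr overall.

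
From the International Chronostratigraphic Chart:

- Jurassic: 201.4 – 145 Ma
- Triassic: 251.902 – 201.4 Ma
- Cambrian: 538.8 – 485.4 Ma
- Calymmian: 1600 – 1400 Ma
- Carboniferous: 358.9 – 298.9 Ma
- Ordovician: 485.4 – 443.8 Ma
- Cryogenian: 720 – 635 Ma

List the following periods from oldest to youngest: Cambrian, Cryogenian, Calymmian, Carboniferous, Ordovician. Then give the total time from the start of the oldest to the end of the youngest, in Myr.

Start ages (Ma): Calymmian 1600, Cryogenian 720, Cambrian 538.8, Ordovician 485.4, Carboniferous 358.9.
Ordered oldest to youngest: Calymmian, Cryogenian, Cambrian, Ordovician, Carboniferous.
Span = 1600 − 298.9 = 1301.1 Myr.

Calymmian → Cryogenian → Cambrian → Ordovician → Carboniferous; total span 1301.1 Myr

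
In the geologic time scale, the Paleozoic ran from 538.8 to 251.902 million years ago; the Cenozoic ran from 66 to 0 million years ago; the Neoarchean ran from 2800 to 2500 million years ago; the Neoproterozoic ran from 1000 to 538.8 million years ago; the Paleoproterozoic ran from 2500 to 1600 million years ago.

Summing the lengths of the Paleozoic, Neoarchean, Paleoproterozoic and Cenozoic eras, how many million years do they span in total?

1552.898 million years

Duration is start − end for each: (538.8 − 251.902) + (2800 − 2500) + (2500 − 1600) + (66 − 0).
That is 286.898 + 300 + 900 + 66, which totals 1552.898 million years.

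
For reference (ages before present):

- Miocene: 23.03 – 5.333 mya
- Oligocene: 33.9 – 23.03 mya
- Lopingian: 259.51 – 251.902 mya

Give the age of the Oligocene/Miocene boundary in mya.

23.03 mya

The Oligocene ends and the Miocene begins at 23.03 mya.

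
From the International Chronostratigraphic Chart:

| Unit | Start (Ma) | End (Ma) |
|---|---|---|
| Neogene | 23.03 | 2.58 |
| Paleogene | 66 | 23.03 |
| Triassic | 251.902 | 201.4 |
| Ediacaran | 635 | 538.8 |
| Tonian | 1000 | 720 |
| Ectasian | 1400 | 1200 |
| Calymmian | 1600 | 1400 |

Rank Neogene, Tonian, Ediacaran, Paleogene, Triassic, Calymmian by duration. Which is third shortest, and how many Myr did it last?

Triassic, 50.502 million years

Durations: Neogene 20.45; Tonian 280; Ediacaran 96.2; Paleogene 42.97; Triassic 50.502; Calymmian 200 Myr.
Sorted shortest-first: Neogene (20.45), Paleogene (42.97), Triassic (50.502), Ediacaran (96.2), Calymmian (200), Tonian (280).
The third shortest is Triassic at 50.502 Myr.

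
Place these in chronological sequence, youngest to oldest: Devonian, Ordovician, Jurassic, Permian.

Jurassic, Permian, Devonian, Ordovician

Group by era (each group listed oldest first) — Paleozoic: Ordovician, Devonian, Permian; Mesozoic: Jurassic. The eras run Paleozoic → Mesozoic → Cenozoic. Concatenating the groups in that era order and then reversing gives youngest to oldest.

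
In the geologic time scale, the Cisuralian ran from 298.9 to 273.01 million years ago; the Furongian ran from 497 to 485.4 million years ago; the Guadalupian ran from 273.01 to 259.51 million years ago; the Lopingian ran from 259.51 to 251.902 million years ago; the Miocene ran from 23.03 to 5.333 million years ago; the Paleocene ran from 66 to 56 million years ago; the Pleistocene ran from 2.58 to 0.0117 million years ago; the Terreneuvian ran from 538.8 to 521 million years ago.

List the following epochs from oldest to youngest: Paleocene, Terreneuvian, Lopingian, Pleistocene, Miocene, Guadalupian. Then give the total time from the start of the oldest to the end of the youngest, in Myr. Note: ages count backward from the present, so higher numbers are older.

From the excerpt: Paleocene 66–56; Terreneuvian 538.8–521; Lopingian 259.51–251.902; Pleistocene 2.58–0.0117; Miocene 23.03–5.333; Guadalupian 273.01–259.51 (Ma).
Larger Ma is earlier, so the oldest is Terreneuvian and the youngest is Pleistocene; oldest to youngest: Terreneuvian, Guadalupian, Lopingian, Paleocene, Miocene, Pleistocene.
Oldest start 538.8 minus youngest end 0.0117 gives 538.7883 Myr overall.

Terreneuvian, Guadalupian, Lopingian, Paleocene, Miocene, Pleistocene; total span 538.7883 Myr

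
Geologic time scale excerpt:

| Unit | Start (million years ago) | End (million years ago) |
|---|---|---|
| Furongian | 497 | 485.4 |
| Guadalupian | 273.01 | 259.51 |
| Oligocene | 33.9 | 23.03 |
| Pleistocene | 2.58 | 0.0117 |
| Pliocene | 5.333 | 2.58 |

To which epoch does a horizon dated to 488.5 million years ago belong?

488.5 Ma lies between 497 and 485.4 Ma, so it falls in the Furongian.

Furongian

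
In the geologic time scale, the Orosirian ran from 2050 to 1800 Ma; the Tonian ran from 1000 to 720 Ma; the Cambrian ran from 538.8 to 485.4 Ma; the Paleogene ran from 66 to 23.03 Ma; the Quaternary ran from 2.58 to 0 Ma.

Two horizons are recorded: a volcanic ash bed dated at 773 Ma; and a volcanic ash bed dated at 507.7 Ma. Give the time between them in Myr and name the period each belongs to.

Elapsed time: 773 − 507.7 = 265.3 Myr.
773 Ma lies within 1000–720 Ma: Tonian.
507.7 Ma lies within 538.8–485.4 Ma: Cambrian.

265.3 million years apart; the first in the Tonian, the second in the Cambrian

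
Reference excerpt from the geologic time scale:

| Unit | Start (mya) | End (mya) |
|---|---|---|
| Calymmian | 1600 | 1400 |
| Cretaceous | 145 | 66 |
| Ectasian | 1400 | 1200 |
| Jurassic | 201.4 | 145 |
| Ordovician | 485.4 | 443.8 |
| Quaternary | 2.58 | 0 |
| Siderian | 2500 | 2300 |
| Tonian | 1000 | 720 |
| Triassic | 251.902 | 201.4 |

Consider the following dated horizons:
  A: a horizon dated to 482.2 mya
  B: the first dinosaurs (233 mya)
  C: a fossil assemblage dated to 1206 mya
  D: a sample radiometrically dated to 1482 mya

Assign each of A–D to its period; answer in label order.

A — Ordovician; B — Triassic; C — Ectasian; D — Calymmian

Match each age against the start–end ranges in the excerpt: A = 482.2 Ma → Ordovician (485.4–443.8); B = 233 Ma → Triassic (251.902–201.4); C = 1206 Ma → Ectasian (1400–1200); D = 1482 Ma → Calymmian (1600–1400).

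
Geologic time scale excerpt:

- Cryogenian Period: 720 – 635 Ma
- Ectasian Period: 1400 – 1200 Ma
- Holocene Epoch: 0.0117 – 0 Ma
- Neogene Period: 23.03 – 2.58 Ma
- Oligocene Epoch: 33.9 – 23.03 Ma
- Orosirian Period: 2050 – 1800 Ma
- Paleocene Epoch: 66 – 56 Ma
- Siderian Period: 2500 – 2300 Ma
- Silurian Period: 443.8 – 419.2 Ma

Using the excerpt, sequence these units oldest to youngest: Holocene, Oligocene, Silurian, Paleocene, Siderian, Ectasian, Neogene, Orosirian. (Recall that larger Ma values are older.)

Sorting by start age (descending Ma, since larger Ma = older): Siderian began 2500, Orosirian began 2050, Ectasian began 1400, Silurian began 443.8, Paleocene began 66, Oligocene began 33.9, Neogene began 23.03, Holocene began 0.0117.

Siderian → Orosirian → Ectasian → Silurian → Paleocene → Oligocene → Neogene → Holocene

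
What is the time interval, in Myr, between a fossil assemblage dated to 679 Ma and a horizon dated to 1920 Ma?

1241 million years

1920 − 679 = 1241 million years.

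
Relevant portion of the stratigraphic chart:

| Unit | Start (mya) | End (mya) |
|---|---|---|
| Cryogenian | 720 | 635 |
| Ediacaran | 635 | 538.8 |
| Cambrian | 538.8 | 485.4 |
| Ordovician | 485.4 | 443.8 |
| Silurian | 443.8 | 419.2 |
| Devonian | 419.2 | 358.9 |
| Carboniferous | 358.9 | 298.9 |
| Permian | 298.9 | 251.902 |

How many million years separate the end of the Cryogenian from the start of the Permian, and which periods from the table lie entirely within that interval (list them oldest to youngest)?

End of Cryogenian = 635 Ma; start of Permian = 298.9 Ma.
Gap = 635 − 298.9 = 336.1 Myr.
Periods wholly inside 635–298.9 Ma: Ediacaran (635–538.8), Cambrian (538.8–485.4), Ordovician (485.4–443.8), Silurian (443.8–419.2), Devonian (419.2–358.9), Carboniferous (358.9–298.9).

336.1 million years; Ediacaran, Cambrian, Ordovician, Silurian, Devonian, Carboniferous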